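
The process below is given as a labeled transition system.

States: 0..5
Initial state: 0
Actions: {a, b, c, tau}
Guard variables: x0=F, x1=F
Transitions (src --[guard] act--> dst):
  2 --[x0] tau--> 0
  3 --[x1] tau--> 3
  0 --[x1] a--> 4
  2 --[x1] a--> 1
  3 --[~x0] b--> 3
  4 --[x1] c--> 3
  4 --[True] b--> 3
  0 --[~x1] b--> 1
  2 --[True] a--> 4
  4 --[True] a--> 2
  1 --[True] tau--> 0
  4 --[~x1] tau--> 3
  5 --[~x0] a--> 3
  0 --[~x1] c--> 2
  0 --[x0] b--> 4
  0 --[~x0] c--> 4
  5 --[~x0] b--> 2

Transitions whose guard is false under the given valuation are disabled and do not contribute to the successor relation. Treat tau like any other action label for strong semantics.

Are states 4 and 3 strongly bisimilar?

Answer: NOT BISIMILAR

Analysis:
Refine partition for ~:
  π0 = {{0,1,2,3,4,5}}
  π1 = {{0},{1},{2},{3},{4},{5}}
Fixed point at round 2; 6 class(es).
[4]={4}  [3]={3}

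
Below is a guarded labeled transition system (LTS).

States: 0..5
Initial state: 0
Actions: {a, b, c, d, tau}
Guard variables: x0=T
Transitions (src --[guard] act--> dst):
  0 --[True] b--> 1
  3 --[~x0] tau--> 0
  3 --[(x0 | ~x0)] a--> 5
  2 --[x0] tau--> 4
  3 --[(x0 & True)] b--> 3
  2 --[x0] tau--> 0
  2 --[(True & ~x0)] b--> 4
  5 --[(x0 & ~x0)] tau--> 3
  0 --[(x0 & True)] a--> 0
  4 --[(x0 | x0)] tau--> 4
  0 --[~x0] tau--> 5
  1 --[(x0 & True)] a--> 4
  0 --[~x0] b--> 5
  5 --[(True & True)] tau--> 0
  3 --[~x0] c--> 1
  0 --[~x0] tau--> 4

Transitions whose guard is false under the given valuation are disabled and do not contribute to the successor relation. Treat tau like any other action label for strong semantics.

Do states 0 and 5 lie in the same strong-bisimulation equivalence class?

Answer: NOT BISIMILAR

Trace:
Compute ~ classes (split until stable):
  P[0] = {{0,1,2,3,4,5}}
  P[1] = {{0,3},{1},{2,4,5}}
  P[2] = {{0},{1},{2},{3},{4},{5}}
Fixed point at round 3; 6 class(es).
0∈{0}, 5∈{5}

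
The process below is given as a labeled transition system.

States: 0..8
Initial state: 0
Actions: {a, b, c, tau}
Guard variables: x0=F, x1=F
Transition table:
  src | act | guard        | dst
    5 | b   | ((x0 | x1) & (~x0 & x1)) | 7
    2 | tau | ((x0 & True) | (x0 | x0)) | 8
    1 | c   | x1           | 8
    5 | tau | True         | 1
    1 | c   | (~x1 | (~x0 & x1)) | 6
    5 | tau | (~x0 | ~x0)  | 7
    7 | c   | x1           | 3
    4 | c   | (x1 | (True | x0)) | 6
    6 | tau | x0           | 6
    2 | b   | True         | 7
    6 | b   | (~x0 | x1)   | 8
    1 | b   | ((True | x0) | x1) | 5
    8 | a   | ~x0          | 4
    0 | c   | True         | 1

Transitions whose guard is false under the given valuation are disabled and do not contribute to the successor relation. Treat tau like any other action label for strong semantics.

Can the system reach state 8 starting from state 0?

Answer: REACHABLE

Working:
9 transition(s) survive guard evaluation.
depth 0: {0}
depth 1: {1}  now seen {0,1}
depth 2: {5,6}  now seen {0,1,5,6}
depth 3: {7,8}  now seen {0,1,5,6,7,8}
depth 4: {4}  now seen {0,1,4,5,6,7,8}
Reachable = {0,1,4,5,6,7,8}
trace reaching 8: c·c·b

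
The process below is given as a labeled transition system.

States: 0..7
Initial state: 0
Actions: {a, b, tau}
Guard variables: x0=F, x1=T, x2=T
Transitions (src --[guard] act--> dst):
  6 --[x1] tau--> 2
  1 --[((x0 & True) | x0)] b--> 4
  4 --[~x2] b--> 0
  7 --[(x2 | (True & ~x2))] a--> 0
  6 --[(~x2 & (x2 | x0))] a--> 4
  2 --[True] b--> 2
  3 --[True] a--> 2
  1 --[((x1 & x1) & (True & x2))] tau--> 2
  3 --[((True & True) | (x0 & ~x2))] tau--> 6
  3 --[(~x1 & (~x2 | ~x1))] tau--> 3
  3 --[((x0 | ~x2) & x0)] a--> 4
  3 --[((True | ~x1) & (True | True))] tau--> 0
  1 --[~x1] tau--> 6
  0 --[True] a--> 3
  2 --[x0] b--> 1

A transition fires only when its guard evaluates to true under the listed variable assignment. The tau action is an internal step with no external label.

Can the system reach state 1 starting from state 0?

Answer: UNREACHABLE

Trace:
Guard filter leaves 8 enabled edge(s).
Layer 0: {0}
Layer 1: {3}  total {0,3}
Layer 2: {2,6}  total {0,2,3,6}
R = {0,2,3,6}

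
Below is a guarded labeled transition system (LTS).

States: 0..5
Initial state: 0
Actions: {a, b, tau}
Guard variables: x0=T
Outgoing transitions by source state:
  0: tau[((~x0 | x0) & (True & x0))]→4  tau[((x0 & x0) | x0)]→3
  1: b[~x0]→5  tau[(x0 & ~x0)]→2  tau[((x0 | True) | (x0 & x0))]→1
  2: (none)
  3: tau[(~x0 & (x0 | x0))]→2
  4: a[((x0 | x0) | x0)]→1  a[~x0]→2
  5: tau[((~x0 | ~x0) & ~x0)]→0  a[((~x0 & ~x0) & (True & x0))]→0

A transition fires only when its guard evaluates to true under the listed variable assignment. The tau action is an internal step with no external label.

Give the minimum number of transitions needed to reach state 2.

Answer: UNREACHABLE

Analysis:
BFS to 2:
  L0 = {0}
  L1 = {3,4}
  L2 = {1}
2 never appears.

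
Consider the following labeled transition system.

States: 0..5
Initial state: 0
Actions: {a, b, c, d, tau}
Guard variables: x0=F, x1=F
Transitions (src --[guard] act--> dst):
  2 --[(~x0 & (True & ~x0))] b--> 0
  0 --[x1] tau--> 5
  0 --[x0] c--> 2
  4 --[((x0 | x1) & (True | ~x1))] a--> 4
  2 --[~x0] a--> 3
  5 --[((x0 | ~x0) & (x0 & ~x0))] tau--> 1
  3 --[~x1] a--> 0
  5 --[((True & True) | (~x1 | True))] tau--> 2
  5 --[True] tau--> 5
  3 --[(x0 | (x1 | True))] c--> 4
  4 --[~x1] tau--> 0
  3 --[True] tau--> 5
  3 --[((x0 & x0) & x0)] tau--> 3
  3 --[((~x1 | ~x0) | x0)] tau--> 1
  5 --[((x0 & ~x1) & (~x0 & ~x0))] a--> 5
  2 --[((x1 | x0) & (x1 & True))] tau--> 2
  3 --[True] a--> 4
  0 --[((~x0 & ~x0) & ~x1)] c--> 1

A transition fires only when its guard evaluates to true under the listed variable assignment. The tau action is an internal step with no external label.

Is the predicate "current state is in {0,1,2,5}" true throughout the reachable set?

Answer: INVARIANT HOLDS

Working:
Allowed set {0,1,2,5}
Reachable = {0,1}
  0: ✓
  1: ✓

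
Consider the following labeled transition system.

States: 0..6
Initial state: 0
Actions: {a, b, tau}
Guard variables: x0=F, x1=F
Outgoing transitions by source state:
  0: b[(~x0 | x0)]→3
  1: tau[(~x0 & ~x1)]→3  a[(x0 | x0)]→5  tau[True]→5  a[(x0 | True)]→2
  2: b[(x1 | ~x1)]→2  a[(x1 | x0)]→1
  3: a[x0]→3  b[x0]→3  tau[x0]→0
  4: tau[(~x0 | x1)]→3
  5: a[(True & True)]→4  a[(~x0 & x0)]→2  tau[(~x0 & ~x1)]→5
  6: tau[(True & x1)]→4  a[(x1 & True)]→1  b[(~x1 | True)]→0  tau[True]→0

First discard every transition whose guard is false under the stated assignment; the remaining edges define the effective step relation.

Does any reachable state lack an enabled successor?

Answer: DEADLOCK at state 3

Analysis:
Reachable = {0,3}
  0: b→3  [deg 1]
  3: ∅  [STUCK]
Path to 3: b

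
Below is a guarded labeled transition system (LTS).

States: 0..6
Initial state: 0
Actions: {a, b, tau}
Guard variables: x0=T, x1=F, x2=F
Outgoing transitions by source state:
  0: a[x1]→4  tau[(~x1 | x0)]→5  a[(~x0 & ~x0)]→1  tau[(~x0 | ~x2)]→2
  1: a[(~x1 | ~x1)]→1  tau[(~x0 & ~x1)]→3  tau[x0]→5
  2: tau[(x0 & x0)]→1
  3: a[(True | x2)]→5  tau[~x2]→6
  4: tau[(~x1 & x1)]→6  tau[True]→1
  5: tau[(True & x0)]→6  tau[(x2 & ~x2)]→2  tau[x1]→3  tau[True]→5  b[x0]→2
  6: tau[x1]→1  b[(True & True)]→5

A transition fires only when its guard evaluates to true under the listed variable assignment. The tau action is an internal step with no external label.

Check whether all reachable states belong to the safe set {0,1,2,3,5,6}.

Safe = {0,1,2,3,5,6}
Reach set: {0,1,2,5,6}
  0: ok
  1: ok
  2: ok
  5: ok
  6: ok

Answer: INVARIANT HOLDS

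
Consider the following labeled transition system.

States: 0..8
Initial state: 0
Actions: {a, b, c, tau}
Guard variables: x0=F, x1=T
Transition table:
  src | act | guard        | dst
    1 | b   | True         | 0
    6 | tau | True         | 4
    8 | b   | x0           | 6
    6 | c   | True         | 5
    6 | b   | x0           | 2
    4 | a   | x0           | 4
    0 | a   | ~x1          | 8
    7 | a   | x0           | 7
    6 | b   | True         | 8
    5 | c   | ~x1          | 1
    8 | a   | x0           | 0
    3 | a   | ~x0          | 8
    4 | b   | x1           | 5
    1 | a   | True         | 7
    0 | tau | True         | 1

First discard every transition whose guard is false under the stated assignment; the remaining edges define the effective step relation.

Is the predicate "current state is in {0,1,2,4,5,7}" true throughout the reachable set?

Answer: INVARIANT HOLDS

Trace:
Inv-set: {0,1,2,4,5,7}
R = {0,1,7}
  0: ok
  1: ok
  7: ok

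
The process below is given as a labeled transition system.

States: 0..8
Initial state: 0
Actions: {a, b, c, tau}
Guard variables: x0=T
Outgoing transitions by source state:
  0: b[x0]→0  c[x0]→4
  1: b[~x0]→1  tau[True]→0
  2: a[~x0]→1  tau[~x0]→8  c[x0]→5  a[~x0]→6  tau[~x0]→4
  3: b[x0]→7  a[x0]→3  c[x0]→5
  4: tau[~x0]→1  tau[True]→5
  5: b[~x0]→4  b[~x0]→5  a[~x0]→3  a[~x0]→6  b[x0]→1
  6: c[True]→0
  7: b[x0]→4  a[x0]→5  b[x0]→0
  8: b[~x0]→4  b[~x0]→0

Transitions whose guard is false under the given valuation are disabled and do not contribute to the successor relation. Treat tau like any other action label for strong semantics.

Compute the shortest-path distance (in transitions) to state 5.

Answer: 2

Analysis:
Breadth-first toward 5:
  Layer 0: {0}
  Layer 1: {4}
  Layer 2: {5}
first hit 5 at d=2 via c·tau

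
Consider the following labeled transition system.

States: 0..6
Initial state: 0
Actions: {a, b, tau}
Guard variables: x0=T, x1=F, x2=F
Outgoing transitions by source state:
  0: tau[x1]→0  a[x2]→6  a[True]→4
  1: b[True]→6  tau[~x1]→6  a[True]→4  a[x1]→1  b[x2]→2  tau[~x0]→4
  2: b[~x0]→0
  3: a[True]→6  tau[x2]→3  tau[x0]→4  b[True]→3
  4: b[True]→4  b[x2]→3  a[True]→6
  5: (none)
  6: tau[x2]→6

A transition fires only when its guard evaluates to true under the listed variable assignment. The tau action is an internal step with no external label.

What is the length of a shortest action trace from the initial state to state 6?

Answer: 2

Trace:
BFS to 6:
  L0 = {0}
  L1 = {4}
  L2 = {6}
6 enters at depth 2; path a·a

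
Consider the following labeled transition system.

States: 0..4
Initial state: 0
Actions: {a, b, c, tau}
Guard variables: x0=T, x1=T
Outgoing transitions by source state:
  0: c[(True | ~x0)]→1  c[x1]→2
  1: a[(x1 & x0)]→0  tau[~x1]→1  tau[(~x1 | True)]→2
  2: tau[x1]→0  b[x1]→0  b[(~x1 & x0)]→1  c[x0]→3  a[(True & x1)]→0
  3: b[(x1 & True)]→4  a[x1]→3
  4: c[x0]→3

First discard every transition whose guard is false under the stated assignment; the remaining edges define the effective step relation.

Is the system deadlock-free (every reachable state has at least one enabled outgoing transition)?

Answer: DEADLOCK-FREE

Trace:
Reachable = {0,1,2,3,4}
  0: c→1  c→2  [2 out]
  1: a→0  tau→2  [2 out]
  2: a→0  b→0  c→3  tau→0  [4 out]
  3: a→3  b→4  [2 out]
  4: c→3  [1 out]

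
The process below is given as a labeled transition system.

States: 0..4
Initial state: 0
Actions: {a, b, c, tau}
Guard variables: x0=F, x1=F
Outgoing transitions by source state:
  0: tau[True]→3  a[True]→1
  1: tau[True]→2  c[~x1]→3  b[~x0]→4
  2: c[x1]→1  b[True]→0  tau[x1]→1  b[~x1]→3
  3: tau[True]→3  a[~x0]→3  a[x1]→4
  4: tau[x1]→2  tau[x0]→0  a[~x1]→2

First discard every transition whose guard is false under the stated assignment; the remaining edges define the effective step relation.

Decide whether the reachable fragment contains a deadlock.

Reach set: {0,1,2,3,4}
  0: a→1  tau→3  [2 exit(s)]
  1: b→4  c→3  tau→2  [3 exit(s)]
  2: b→0  b→3  [2 exit(s)]
  3: a→3  tau→3  [2 exit(s)]
  4: a→2  [1 exit(s)]

Answer: DEADLOCK-FREE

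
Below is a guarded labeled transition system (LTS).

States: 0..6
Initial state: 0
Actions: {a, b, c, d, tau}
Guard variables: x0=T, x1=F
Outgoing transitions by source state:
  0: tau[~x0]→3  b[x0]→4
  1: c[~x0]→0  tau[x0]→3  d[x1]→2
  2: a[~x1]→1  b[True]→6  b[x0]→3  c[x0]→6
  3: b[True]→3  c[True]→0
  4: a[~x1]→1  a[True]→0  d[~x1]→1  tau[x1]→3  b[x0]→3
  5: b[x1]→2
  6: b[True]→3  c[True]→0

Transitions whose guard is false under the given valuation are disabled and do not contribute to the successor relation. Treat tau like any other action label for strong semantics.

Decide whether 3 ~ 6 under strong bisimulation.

Answer: BISIMILAR

Analysis:
Compute ~ classes (split until stable):
  round 0: {{0,1,2,3,4,5,6}}
  round 1: {{0},{1},{2},{3,6},{4},{5}}
6 equivalence class(es) (converged in 2)
3∈{3,6}, 6∈{3,6}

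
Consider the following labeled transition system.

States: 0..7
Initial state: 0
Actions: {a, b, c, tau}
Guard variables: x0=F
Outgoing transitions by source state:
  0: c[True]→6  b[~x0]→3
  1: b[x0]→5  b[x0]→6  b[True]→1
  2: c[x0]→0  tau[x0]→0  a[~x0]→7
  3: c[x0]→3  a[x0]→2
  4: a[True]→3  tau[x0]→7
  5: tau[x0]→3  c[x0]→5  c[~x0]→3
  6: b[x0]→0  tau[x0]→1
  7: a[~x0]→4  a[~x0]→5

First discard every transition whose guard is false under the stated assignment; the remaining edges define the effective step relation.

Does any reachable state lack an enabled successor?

Answer: DEADLOCK at state 3

Trace:
Reachable = {0,3,6}
  0: b→3  c→6  [deg 2]
  3: ∅  [deadlock]
  6: ∅  [deadlock]
witness 3: b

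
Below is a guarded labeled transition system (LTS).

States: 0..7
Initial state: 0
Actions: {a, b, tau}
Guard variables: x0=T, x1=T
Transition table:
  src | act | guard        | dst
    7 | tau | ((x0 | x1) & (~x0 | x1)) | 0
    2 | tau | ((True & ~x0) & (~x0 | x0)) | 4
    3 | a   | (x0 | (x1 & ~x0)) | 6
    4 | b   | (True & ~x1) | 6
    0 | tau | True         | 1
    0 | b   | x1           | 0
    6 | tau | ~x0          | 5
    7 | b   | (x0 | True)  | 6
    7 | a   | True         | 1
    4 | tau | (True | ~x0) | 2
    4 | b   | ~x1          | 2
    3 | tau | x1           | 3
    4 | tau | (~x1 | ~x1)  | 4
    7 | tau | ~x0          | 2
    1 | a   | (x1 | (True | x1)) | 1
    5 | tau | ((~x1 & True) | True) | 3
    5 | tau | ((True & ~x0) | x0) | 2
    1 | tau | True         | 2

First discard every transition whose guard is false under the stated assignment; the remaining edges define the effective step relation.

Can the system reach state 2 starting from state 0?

Answer: REACHABLE

Working:
After dropping false guards: 12 live edges.
L0 = {0}
L1 = {1}  cumulative {0,1}
L2 = {2}  cumulative {0,1,2}
Reachable = {0,1,2}
witness 2: tau·tau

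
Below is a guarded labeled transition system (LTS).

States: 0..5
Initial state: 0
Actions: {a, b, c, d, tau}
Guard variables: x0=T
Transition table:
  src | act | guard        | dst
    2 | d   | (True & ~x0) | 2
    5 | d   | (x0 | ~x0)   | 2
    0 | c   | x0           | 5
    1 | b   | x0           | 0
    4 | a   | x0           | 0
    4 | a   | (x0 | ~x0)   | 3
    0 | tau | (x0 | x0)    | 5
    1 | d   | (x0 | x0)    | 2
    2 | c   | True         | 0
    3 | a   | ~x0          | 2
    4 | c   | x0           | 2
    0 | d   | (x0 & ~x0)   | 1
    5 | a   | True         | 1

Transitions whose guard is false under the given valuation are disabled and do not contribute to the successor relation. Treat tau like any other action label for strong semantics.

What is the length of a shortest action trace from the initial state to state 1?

Layered search for 1:
  depth 0: {0}
  depth 1: {5}
  depth 2: {1,2}
first hit 1 at d=2 via c·a

Answer: 2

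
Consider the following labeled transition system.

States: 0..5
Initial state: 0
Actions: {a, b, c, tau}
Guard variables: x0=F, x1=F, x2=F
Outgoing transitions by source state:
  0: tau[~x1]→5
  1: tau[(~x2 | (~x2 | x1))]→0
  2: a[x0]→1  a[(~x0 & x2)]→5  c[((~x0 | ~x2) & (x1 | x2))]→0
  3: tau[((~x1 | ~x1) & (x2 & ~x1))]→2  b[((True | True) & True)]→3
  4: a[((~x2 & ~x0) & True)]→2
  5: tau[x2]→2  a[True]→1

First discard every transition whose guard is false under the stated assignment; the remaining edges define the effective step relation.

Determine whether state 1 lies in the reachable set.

Answer: REACHABLE

Analysis:
Guard filter leaves 5 enabled edge(s).
depth 0: {0}
depth 1: {5}  cumulative {0,5}
depth 2: {1}  cumulative {0,1,5}
Reachable = {0,1,5}
Path to 1: tau·a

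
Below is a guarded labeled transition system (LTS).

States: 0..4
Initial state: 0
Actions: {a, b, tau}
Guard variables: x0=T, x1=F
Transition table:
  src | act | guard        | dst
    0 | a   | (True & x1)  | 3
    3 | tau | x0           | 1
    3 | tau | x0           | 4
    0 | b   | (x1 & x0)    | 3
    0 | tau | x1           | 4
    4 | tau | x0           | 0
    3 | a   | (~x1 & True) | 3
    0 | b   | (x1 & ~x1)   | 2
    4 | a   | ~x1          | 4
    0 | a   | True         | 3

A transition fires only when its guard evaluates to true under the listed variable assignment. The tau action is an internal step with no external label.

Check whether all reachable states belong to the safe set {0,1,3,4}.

Answer: INVARIANT HOLDS

Working:
Inv-set: {0,1,3,4}
Reachable = {0,1,3,4}
  0: ✓
  1: ✓
  3: ✓
  4: ✓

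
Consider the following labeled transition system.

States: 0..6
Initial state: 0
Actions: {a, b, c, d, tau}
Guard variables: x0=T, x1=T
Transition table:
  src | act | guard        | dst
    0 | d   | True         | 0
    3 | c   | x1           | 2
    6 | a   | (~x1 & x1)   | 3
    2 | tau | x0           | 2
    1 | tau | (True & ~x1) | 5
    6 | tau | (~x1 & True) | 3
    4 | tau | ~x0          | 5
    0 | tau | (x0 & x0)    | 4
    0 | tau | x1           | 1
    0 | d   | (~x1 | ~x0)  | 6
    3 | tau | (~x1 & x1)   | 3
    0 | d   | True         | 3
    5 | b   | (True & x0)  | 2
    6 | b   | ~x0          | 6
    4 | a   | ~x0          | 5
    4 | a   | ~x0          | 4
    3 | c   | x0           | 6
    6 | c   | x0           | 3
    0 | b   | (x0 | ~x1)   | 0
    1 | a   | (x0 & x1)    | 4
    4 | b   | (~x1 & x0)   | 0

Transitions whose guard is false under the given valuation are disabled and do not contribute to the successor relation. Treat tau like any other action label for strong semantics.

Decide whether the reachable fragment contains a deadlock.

R = {0,1,2,3,4,6}
  0: b→0  d→0  d→3  tau→1  tau→4  [5 exit(s)]
  1: a→4  [1 exit(s)]
  2: tau→2  [1 exit(s)]
  3: c→2  c→6  [2 exit(s)]
  4: ∅  [STUCK]
  6: c→3  [1 exit(s)]
trace reaching 4: tau

Answer: DEADLOCK at state 4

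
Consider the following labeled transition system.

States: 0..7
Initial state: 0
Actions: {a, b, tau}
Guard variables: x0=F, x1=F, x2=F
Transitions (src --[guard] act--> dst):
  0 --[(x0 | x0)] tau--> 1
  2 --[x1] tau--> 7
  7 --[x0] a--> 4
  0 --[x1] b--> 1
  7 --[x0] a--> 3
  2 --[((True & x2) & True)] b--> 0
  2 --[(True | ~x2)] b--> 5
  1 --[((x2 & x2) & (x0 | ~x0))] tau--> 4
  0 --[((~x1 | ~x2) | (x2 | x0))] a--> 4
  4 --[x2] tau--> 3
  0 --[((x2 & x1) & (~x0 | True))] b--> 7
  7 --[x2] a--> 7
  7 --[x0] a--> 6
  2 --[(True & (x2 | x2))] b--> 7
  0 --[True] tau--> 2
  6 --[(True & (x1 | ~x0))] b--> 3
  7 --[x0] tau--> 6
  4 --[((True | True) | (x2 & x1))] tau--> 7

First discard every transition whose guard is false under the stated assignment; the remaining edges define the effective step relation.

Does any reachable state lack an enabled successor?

Answer: DEADLOCK at state 5

Trace:
Reach set: {0,2,4,5,7}
  0: a→4  tau→2  [deg 2]
  2: b→5  [deg 1]
  4: tau→7  [deg 1]
  5: ∅  [no exit]
  7: ∅  [no exit]
Path to 5: tau·b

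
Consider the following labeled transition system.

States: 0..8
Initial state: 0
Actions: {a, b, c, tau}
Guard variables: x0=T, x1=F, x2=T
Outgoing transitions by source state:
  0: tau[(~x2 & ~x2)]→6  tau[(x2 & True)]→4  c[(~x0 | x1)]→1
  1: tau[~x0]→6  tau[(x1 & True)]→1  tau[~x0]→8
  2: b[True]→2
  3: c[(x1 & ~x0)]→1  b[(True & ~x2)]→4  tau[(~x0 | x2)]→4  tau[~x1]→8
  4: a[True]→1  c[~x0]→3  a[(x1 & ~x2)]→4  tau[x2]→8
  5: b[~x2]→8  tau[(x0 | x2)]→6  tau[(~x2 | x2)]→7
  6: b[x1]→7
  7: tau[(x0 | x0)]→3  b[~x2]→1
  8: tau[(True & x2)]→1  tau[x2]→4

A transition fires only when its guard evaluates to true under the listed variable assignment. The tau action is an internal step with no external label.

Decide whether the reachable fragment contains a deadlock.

Answer: DEADLOCK at state 1

Working:
Reachable = {0,1,4,8}
  0: tau→4  [1 out]
  1: ∅  [deadlock]
  4: a→1  tau→8  [2 out]
  8: tau→1  tau→4  [2 out]
trace reaching 1: tau·a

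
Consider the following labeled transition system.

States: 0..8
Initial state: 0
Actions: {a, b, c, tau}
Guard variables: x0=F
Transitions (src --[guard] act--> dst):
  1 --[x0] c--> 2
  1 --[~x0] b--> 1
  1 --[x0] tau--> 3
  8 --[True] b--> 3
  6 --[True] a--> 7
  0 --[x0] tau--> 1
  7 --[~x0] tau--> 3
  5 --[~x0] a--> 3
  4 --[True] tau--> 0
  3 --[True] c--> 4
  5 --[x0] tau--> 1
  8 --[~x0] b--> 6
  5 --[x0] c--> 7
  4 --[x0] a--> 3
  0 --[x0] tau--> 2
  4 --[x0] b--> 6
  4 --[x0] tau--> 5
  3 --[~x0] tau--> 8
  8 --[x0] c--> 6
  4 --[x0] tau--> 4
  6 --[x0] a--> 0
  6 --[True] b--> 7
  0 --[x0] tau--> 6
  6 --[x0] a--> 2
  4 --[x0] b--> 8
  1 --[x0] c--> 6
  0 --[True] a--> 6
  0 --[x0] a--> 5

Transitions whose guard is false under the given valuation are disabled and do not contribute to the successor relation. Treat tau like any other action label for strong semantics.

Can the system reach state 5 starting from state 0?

Answer: UNREACHABLE

Analysis:
Guard filter leaves 11 enabled edge(s).
depth 0: {0}
depth 1: {6}  now seen {0,6}
depth 2: {7}  now seen {0,6,7}
depth 3: {3}  now seen {0,3,6,7}
depth 4: {4,8}  now seen {0,3,4,6,7,8}
Reach set: {0,3,4,6,7,8}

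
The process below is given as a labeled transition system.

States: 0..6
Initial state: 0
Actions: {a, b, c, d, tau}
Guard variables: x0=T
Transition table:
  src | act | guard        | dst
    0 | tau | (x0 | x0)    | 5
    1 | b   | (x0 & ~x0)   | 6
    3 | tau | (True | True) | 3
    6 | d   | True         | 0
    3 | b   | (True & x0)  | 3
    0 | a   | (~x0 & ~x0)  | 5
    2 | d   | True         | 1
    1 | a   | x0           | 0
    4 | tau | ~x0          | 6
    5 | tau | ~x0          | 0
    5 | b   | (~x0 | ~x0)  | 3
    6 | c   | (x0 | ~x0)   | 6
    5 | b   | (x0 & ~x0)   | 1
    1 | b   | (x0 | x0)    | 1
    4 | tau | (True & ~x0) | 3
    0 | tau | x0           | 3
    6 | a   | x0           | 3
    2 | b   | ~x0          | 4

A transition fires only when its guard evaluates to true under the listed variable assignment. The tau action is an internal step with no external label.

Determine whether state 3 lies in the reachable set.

Guard filter leaves 10 enabled edge(s).
Layer 0: {0}
Layer 1: {3,5}  cumulative {0,3,5}
R = {0,3,5}
trace reaching 3: tau

Answer: REACHABLE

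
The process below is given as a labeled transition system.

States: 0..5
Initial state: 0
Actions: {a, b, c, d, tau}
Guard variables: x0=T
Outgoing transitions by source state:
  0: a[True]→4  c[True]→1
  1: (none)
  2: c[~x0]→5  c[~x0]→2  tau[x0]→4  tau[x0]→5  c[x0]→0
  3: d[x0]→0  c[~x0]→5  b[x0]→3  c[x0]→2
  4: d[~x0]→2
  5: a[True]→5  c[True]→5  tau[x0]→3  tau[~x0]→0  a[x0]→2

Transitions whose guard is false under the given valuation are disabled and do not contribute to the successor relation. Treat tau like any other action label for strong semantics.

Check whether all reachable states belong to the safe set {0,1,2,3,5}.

Answer: INVARIANT VIOLATED at state 4

Analysis:
Inv-set: {0,1,2,3,5}
Reach set: {0,1,4}
  0: safe
  1: safe
  4: outside
counterexample path to 4: a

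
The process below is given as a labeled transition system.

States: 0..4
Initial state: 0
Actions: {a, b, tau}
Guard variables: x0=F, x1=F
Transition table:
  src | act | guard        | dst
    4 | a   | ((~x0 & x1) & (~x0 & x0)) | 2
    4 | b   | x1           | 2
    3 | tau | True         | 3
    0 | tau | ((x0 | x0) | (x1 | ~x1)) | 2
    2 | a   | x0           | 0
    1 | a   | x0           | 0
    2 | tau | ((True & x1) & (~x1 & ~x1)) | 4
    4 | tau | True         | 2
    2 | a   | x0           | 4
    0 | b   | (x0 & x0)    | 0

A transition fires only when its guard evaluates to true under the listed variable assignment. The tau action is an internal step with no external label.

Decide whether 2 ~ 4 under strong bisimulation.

Compute ~ classes (split until stable):
  π0 = {{0,1,2,3,4}}
  π1 = {{0,3,4},{1,2}}
  π2 = {{0,4},{1,2},{3}}
3 equivalence class(es) (converged in 3)
class of 2: {1,2}; class of 4: {0,4}

Answer: NOT BISIMILAR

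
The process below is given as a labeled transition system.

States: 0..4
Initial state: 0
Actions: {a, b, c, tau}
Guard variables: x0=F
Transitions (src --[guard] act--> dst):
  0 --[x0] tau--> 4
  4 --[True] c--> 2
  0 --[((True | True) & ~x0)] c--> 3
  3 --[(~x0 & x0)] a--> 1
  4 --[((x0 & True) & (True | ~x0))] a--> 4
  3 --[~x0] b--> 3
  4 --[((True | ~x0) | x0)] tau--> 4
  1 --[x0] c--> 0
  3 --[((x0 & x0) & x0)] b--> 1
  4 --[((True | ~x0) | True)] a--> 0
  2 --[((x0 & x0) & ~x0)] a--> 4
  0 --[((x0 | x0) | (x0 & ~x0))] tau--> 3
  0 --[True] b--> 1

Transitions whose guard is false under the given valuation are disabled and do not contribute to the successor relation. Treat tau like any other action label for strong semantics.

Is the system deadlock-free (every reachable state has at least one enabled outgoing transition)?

Reachable = {0,1,3}
  0: b→1  c→3  [2 exit(s)]
  1: ∅  [deadlock]
  3: b→3  [1 exit(s)]
Path to 1: b

Answer: DEADLOCK at state 1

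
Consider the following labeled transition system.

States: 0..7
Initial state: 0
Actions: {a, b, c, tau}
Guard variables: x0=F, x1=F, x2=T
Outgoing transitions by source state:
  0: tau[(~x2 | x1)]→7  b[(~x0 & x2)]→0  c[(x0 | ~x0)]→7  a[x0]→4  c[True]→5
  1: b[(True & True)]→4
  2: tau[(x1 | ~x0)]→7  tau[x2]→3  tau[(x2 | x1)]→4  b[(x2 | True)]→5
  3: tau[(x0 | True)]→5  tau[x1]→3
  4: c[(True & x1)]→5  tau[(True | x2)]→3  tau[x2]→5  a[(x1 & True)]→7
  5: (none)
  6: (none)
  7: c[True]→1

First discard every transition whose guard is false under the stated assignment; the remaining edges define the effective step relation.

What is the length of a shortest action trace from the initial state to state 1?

Answer: 2

Working:
BFS to 1:
  depth 0: {0}
  depth 1: {5,7}
  depth 2: {1}
first hit 1 at d=2 via c·c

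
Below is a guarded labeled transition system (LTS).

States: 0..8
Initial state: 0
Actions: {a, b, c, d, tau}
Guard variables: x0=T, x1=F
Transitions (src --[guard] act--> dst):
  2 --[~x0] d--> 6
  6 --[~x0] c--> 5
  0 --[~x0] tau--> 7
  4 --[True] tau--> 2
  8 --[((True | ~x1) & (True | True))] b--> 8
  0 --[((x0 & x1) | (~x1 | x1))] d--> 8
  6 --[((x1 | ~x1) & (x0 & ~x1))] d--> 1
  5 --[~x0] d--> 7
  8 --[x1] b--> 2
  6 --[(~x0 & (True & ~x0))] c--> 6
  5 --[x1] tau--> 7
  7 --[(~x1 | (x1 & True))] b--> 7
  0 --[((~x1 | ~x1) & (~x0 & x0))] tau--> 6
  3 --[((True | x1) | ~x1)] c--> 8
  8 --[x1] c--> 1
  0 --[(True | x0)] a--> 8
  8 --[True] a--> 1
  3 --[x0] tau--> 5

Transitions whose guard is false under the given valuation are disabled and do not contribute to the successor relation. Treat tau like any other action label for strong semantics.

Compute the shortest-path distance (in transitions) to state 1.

Answer: 2

Working:
Breadth-first toward 1:
  L0 = {0}
  L1 = {8}
  L2 = {1}
depth(1)=2, e.g. a·a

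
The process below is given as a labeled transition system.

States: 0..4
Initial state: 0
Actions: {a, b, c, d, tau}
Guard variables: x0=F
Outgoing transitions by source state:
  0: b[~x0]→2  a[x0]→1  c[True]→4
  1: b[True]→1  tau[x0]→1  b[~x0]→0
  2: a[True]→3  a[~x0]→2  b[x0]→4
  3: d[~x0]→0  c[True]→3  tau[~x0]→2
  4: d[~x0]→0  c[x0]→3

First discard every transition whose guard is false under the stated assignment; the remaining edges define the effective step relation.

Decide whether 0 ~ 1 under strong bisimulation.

Answer: NOT BISIMILAR

Analysis:
Refine partition for ~:
  π0 = {{0,1,2,3,4}}
  π1 = {{0},{1},{2},{3},{4}}
Fixed point at round 2; 5 class(es).
0∈{0}, 1∈{1}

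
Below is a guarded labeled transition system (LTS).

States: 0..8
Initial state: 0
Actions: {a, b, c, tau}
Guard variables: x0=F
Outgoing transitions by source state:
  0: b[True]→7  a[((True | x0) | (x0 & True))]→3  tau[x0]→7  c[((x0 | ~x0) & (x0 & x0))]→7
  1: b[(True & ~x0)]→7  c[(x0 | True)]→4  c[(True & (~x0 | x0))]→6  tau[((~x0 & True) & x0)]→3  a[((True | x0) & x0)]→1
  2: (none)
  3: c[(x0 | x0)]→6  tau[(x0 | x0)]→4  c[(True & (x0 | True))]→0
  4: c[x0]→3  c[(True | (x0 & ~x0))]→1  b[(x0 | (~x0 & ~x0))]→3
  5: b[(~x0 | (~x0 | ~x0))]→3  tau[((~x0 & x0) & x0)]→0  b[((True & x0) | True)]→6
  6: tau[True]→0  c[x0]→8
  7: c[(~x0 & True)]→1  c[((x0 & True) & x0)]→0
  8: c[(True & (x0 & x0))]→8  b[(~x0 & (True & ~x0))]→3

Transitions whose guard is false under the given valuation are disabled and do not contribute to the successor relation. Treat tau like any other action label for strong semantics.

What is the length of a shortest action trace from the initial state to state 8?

BFS to 8:
  depth 0: {0}
  depth 1: {3,7}
  depth 2: {1}
  depth 3: {4,6}
8 never appears.

Answer: UNREACHABLE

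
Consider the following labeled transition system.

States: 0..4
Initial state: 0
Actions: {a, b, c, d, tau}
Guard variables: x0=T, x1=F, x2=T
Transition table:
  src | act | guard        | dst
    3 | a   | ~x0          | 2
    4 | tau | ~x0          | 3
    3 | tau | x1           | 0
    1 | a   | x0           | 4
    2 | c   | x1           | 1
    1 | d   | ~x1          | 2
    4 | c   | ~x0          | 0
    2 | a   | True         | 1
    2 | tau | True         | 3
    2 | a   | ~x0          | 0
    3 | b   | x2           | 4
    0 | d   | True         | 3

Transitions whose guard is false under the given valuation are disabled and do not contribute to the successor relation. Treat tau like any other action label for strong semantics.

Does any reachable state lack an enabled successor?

Answer: DEADLOCK at state 4

Trace:
Reach set: {0,3,4}
  0: d→3  [deg 1]
  3: b→4  [deg 1]
  4: ∅  [no exit]
Path to 4: d·b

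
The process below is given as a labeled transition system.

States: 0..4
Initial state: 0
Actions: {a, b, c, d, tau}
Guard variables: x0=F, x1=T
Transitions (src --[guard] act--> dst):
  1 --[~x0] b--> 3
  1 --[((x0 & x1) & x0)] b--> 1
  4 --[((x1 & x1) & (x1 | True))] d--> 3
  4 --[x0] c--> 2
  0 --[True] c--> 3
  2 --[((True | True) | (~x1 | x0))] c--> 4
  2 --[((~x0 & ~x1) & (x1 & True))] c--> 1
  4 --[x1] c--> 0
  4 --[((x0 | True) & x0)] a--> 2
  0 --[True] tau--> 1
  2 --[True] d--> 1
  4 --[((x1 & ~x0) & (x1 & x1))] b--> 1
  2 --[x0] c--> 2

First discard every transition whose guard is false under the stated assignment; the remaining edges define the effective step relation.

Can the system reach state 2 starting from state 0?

After dropping false guards: 8 live edges.
Layer 0: {0}
Layer 1: {1,3}  now seen {0,1,3}
Reach set: {0,1,3}

Answer: UNREACHABLE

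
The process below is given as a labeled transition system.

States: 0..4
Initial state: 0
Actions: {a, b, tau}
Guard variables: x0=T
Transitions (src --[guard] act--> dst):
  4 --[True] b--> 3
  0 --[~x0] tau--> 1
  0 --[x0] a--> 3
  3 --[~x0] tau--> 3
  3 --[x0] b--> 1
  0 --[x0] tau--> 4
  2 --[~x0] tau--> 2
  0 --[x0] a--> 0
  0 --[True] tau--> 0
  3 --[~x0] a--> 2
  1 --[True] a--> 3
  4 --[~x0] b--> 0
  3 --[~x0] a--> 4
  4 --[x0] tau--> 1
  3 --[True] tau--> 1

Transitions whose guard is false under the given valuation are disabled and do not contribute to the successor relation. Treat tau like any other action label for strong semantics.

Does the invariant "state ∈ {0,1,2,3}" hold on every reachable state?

Allowed set {0,1,2,3}
Reach set: {0,1,3,4}
  0: ✓
  1: ✓
  3: ✓
  4: outside
witness against invariant: tau → 4

Answer: INVARIANT VIOLATED at state 4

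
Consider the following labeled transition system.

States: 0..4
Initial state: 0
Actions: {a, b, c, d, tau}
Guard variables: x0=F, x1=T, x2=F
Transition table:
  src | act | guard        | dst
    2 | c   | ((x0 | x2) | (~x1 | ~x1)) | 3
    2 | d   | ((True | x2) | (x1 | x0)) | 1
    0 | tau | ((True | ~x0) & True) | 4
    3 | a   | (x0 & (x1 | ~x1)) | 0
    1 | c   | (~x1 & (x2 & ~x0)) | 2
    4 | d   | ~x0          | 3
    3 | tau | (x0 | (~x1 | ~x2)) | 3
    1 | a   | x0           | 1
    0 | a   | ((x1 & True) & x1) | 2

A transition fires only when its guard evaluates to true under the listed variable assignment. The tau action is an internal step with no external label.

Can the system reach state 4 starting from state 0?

Answer: REACHABLE

Working:
Guard filter leaves 5 enabled edge(s).
depth 0: {0}
depth 1: {2,4}  now seen {0,2,4}
depth 2: {1,3}  now seen {0,1,2,3,4}
R = {0,1,2,3,4}
trace reaching 4: tau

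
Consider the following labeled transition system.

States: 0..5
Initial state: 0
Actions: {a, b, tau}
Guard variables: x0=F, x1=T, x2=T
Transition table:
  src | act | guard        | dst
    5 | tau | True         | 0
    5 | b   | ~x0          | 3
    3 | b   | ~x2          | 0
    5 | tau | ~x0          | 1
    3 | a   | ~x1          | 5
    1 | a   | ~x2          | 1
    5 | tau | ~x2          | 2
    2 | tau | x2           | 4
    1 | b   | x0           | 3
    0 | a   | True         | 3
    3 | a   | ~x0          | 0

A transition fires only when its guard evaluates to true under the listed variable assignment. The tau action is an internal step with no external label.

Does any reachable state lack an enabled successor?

Reach set: {0,3}
  0: a→3  [1 exit(s)]
  3: a→0  [1 exit(s)]

Answer: DEADLOCK-FREE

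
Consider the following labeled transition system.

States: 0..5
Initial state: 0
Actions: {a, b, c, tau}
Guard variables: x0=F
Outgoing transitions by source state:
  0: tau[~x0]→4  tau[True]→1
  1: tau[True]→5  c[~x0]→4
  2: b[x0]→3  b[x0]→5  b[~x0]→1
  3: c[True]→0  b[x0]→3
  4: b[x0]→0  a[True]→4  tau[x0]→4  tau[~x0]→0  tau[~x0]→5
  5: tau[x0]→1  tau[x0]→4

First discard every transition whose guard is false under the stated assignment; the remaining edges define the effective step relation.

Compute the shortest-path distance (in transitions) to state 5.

Answer: 2

Trace:
Layered search for 5:
  L0 = {0}
  L1 = {1,4}
  L2 = {5}
depth(5)=2, e.g. tau·tau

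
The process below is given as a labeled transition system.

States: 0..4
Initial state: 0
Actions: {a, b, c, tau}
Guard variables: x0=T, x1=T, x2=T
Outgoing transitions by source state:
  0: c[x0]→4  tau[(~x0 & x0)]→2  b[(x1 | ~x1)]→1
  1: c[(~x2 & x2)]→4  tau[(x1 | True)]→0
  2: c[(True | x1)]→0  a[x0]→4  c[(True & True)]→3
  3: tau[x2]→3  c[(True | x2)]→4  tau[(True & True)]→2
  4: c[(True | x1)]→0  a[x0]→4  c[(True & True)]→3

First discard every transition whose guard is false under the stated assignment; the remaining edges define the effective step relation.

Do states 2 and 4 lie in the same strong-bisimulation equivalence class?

Bisimulation quotient by refinement:
  π0 = {{0,1,2,3,4}}
  π1 = {{0},{1},{2,4},{3}}
4 equivalence class(es) (converged in 2)
[2]={2,4}  [4]={2,4}

Answer: BISIMILAR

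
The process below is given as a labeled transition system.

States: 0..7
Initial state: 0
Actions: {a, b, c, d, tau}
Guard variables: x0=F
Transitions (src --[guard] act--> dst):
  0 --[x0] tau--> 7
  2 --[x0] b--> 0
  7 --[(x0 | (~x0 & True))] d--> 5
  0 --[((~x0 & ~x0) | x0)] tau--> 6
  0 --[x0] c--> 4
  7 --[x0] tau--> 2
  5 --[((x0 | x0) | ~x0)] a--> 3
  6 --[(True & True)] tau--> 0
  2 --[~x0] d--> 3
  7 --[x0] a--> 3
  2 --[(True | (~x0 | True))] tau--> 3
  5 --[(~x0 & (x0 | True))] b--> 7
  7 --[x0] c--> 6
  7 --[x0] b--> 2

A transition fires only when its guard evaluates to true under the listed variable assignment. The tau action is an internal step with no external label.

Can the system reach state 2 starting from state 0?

7 transition(s) survive guard evaluation.
Layer 0: {0}
Layer 1: {6}  now seen {0,6}
Reach set: {0,6}

Answer: UNREACHABLE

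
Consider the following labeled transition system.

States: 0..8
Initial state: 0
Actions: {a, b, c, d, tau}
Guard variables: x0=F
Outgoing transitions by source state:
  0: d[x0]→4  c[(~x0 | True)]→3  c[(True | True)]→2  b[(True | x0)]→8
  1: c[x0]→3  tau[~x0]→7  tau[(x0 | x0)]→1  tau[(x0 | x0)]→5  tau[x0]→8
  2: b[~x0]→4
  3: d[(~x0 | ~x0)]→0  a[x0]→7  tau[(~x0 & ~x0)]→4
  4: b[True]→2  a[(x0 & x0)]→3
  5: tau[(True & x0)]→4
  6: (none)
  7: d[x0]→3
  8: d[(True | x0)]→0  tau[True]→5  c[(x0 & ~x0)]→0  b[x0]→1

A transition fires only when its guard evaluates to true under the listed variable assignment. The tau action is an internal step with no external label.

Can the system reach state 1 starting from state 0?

Answer: UNREACHABLE

Analysis:
10 transition(s) survive guard evaluation.
Layer 0: {0}
Layer 1: {2,3,8}  now seen {0,2,3,8}
Layer 2: {4,5}  now seen {0,2,3,4,5,8}
Reach set: {0,2,3,4,5,8}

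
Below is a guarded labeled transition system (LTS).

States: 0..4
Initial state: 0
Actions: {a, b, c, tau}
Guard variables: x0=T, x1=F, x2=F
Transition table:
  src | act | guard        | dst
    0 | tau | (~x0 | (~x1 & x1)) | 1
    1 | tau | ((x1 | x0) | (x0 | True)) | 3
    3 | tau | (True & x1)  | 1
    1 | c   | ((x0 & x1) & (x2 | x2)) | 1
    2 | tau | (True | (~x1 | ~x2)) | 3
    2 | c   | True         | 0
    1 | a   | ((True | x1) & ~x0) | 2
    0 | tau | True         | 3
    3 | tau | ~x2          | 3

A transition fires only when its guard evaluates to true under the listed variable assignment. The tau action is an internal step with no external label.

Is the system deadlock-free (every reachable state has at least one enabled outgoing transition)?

Reach set: {0,3}
  0: tau→3  [1 exit(s)]
  3: tau→3  [1 exit(s)]

Answer: DEADLOCK-FREE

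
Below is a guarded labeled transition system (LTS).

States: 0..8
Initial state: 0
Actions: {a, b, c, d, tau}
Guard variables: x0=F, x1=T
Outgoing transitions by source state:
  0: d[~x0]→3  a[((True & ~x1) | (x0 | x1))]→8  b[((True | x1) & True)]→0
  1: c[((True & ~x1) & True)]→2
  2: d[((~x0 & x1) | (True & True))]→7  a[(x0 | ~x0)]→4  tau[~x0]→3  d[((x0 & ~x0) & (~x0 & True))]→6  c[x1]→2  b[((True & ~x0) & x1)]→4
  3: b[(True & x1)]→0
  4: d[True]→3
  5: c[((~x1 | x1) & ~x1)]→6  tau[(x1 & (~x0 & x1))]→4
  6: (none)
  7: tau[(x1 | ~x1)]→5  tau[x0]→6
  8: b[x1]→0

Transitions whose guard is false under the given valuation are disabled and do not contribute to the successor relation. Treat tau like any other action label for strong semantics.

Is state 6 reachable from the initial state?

Answer: UNREACHABLE

Working:
13 transition(s) survive guard evaluation.
depth 0: {0}
depth 1: {3,8}  cumulative {0,3,8}
R = {0,3,8}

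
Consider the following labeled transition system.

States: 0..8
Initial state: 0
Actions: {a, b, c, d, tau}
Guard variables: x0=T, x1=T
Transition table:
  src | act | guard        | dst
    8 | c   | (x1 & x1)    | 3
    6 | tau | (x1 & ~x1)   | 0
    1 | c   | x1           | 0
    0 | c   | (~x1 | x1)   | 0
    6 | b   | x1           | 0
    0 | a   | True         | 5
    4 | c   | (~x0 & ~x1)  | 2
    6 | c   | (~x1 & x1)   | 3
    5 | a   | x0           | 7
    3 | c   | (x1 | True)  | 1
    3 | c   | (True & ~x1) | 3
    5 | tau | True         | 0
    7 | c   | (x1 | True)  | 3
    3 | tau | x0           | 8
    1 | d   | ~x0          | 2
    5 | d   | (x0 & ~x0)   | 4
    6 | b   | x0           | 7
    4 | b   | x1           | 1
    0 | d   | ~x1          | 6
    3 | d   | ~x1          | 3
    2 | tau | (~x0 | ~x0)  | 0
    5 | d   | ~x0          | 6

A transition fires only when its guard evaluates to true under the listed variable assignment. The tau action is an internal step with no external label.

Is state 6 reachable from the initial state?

Answer: UNREACHABLE

Trace:
Guard filter leaves 12 enabled edge(s).
depth 0: {0}
depth 1: {5}  total {0,5}
depth 2: {7}  total {0,5,7}
depth 3: {3}  total {0,3,5,7}
depth 4: {1,8}  total {0,1,3,5,7,8}
Reachable = {0,1,3,5,7,8}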